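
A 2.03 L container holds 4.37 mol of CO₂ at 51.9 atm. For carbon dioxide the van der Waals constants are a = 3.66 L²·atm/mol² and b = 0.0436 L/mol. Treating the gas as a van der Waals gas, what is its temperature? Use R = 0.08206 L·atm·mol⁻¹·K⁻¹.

T = (P + a n²/V²)(V − nb)/(nR)
P + a n²/V² = 51.9 + (3.66)(4.37)²/(2.03)² = 68.861 atm
V − nb = 2.03 − (4.37)(0.0436) = 1.8395 L
T = (68.861)(1.8395)/((4.37)(0.08206)) = 353.2 K

T ≈ 353.2 K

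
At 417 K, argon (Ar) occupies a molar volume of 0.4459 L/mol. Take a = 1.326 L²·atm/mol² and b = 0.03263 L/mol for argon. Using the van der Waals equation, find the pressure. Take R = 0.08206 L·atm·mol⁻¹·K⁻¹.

P = RT/(V_m − b) − a/V_m²
RT/(V_m − b) = (0.08206)(417)/(0.4459 − 0.03263) = 34.219/0.41327 = 82.801 atm
a/V_m² = 1.326/(0.4459)² = 6.6691 atm
P = 82.801 − 6.6691 = 76.13 atm

P ≈ 76.13 atm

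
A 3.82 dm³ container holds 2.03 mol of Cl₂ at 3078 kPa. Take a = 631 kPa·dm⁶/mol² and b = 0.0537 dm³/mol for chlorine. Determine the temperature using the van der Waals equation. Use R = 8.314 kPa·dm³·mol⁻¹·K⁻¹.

T ≈ 716.0 K

T = (P + a n²/V²)(V − nb)/(nR)
P + a n²/V² = 3078 + (631)(2.03)²/(3.82)² = 3256.2 kPa
V − nb = 3.82 − (2.03)(0.0537) = 3.7110 dm³
T = (3256.2)(3.7110)/((2.03)(8.314)) = 716.0 K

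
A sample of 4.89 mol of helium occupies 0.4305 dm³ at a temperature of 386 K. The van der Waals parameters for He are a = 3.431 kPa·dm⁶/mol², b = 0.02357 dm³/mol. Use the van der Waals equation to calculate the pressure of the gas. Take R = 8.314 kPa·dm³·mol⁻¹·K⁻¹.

P ≈ 49338 kPa

P = nRT/(V − nb) − a n²/V²
nRT/(V − nb) = (4.89)(8.314)(386)/(0.4305 − 4.89×0.02357) = 15693/0.31524 = 49781 kPa
a n²/V² = (3.431)(4.89)²/(0.4305)² = 442.68 kPa
P = 49781 − 442.68 = 49338 kPa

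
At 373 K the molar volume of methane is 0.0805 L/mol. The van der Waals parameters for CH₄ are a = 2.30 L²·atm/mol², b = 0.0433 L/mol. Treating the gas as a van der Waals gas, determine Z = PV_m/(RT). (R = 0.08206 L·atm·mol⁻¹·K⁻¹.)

P = RT/(V_m − b) − a/V_m² = (0.08206)(373)/(0.0805 − 0.0433) − 2.30/(0.0805)²
  = 30.608/0.037200 − 354.92 = 822.80 − 354.92 = 467.88 atm
Z = PV_m/(RT) = (467.88)(0.0805)/((0.08206)(373)) = 37.664/30.608 = 1.231

Z ≈ 1.231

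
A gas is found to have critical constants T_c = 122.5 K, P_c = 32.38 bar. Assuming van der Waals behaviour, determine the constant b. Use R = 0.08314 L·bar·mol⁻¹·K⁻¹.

b ≈ 0.03932 L/mol

From T_c = 8a/(27Rb) and P_c = a/(27b²): b = R T_c/(8 P_c).
b = (0.08314)(122.5)/(8×32.38) = 10.185/259.04 = 0.03932 L/mol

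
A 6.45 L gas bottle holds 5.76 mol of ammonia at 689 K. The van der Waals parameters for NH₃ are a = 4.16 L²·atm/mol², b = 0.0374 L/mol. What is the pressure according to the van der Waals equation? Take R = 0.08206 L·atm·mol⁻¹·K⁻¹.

P = nRT/(V − nb) − a n²/V²
nRT/(V − nb) = (5.76)(0.08206)(689)/(6.45 − 5.76×0.0374) = 325.67/6.2346 = 52.236 atm
a n²/V² = (4.16)(5.76)²/(6.45)² = 3.3176 atm
P = 52.236 − 3.3176 = 48.92 atm

P ≈ 48.92 atm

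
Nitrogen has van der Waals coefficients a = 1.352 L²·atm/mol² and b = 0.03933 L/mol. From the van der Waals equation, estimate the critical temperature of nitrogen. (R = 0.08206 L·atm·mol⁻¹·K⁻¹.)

For a van der Waals gas, T_c = 8a/(27Rb).
T_c = 8×1.352/(27×0.08206×0.03933) = 10.816/0.087140 = 124.1 K

T_c ≈ 124.1 K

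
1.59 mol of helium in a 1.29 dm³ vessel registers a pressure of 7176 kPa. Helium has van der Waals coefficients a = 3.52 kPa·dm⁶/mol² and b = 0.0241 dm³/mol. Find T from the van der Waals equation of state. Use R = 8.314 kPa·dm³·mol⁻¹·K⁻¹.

T = (P + a n²/V²)(V − nb)/(nR)
P + a n²/V² = 7176 + (3.52)(1.59)²/(1.29)² = 7181.3 kPa
V − nb = 1.29 − (1.59)(0.0241) = 1.2517 dm³
T = (7181.3)(1.2517)/((1.59)(8.314)) = 680.0 K

T ≈ 680.0 K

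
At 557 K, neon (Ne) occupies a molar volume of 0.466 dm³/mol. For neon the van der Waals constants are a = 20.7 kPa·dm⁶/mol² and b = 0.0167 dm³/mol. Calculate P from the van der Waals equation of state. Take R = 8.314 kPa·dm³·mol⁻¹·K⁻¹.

P = RT/(V_m − b) − a/V_m²
RT/(V_m − b) = (8.314)(557)/(0.466 − 0.0167) = 4630.9/0.44930 = 10307 kPa
a/V_m² = 20.7/(0.466)² = 95.323 kPa
P = 10307 − 95.323 = 10212 kPa

P ≈ 10212 kPa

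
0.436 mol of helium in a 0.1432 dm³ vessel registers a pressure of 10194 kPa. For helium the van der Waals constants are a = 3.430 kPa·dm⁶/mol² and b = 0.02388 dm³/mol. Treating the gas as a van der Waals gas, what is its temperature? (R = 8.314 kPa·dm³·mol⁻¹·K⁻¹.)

T = (P + a n²/V²)(V − nb)/(nR)
P + a n²/V² = 10194 + (3.430)(0.436)²/(0.1432)² = 10226 kPa
V − nb = 0.1432 − (0.436)(0.02388) = 0.13279 dm³
T = (10226)(0.13279)/((0.436)(8.314)) = 374.6 K

T ≈ 374.6 K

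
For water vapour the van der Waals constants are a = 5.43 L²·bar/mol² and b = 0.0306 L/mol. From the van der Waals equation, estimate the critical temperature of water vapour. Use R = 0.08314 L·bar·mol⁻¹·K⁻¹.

For a van der Waals gas, T_c = 8a/(27Rb).
T_c = 8×5.43/(27×0.08314×0.0306) = 43.440/0.068690 = 632.4 K

T_c ≈ 632.4 K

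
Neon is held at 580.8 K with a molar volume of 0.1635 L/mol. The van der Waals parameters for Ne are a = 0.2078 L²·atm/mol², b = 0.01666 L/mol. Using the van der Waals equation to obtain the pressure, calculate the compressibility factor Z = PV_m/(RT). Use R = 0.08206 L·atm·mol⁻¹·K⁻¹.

P = RT/(V_m − b) − a/V_m² = (0.08206)(580.8)/(0.1635 − 0.01666) − 0.2078/(0.1635)²
  = 47.660/0.14684 − 7.7734 = 324.57 − 7.7734 = 316.80 atm
Z = PV_m/(RT) = (316.80)(0.1635)/((0.08206)(580.8)) = 51.797/47.660 = 1.087

Z ≈ 1.087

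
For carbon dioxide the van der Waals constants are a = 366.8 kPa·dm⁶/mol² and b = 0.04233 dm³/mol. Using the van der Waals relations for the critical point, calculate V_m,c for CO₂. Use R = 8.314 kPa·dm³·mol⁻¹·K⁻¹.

For a van der Waals gas, V_m,c = 3b.
V_m,c = 3×0.04233 = 0.1270 dm³/mol

V_m,c ≈ 0.1270 dm³/mol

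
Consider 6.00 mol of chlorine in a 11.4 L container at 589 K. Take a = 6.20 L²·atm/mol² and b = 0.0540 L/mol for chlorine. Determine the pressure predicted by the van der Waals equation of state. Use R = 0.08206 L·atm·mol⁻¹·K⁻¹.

P = nRT/(V − nb) − a n²/V²
nRT/(V − nb) = (6.00)(0.08206)(589)/(11.4 − 6.00×0.0540) = 290.00/11.076 = 26.183 atm
a n²/V² = (6.20)(6.00)²/(11.4)² = 1.7175 atm
P = 26.183 − 1.7175 = 24.47 atm

P ≈ 24.47 atm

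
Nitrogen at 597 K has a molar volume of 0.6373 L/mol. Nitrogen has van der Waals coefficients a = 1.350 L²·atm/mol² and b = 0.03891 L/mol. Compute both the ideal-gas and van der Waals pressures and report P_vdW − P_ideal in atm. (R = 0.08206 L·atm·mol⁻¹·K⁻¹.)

ΔP ≈ 1.675 atm

Ideal: P_ideal = RT/V_m = (0.08206)(597)/0.6373 = 76.8709 atm
vdW: P = RT/(V_m − b) − a/V_m² = 48.9898/0.598390 − 1.350/0.406151 = 81.8693 − 3.32389 = 78.5454 atm
ΔP = 78.5454 − 76.8709 = 1.675 atm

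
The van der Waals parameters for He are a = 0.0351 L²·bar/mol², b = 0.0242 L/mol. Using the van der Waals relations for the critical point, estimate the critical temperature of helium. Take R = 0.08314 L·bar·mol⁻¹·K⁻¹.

T_c ≈ 5.169 K

For a van der Waals gas, T_c = 8a/(27Rb).
T_c = 8×0.0351/(27×0.08314×0.0242) = 0.28080/0.054324 = 5.169 K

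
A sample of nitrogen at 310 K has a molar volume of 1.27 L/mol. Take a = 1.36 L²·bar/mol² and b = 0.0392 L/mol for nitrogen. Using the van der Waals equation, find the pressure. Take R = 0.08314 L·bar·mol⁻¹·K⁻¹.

P = RT/(V_m − b) − a/V_m²
RT/(V_m − b) = (0.08314)(310)/(1.27 − 0.0392) = 25.773/1.2308 = 20.940 bar
a/V_m² = 1.36/(1.27)² = 0.84320 bar
P = 20.940 − 0.84320 = 20.10 bar

P ≈ 20.10 bar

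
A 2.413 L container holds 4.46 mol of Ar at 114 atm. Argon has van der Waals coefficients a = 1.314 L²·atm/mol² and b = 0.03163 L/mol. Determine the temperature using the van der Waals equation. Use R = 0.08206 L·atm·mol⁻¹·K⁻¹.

T = (P + a n²/V²)(V − nb)/(nR)
P + a n²/V² = 114 + (1.314)(4.46)²/(2.413)² = 118.49 atm
V − nb = 2.413 − (4.46)(0.03163) = 2.2719 L
T = (118.49)(2.2719)/((4.46)(0.08206)) = 735.5 K

T ≈ 735.5 K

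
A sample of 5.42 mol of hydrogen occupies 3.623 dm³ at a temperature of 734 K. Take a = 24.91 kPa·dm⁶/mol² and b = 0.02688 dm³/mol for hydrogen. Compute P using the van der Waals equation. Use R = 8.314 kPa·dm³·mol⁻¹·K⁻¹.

P ≈ 9456 kPa

P = nRT/(V − nb) − a n²/V²
nRT/(V − nb) = (5.42)(8.314)(734)/(3.623 − 5.42×0.02688) = 33075/3.4773 = 9511.7 kPa
a n²/V² = (24.91)(5.42)²/(3.623)² = 55.749 kPa
P = 9511.7 − 55.749 = 9456 kPa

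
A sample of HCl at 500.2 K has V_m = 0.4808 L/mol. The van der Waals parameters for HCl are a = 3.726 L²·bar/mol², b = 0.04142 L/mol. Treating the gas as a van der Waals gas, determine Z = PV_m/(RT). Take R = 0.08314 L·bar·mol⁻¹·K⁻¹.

Z ≈ 0.9079

P = RT/(V_m − b) − a/V_m² = (0.08314)(500.2)/(0.4808 − 0.04142) − 3.726/(0.4808)²
  = 41.587/0.43938 − 16.118 = 94.649 − 16.118 = 78.531 bar
Z = PV_m/(RT) = (78.531)(0.4808)/((0.08314)(500.2)) = 37.758/41.587 = 0.9079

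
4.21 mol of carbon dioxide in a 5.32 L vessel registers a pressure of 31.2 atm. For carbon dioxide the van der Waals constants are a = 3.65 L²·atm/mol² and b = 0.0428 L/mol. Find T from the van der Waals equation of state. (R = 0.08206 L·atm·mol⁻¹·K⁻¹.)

T = (P + a n²/V²)(V − nb)/(nR)
P + a n²/V² = 31.2 + (3.65)(4.21)²/(5.32)² = 33.486 atm
V − nb = 5.32 − (4.21)(0.0428) = 5.1398 L
T = (33.486)(5.1398)/((4.21)(0.08206)) = 498.2 K

T ≈ 498.2 K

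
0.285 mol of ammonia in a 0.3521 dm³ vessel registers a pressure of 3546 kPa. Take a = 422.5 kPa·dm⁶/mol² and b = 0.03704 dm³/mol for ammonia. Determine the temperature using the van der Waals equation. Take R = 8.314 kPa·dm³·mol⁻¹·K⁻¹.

T ≈ 551.0 K

T = (P + a n²/V²)(V − nb)/(nR)
P + a n²/V² = 3546 + (422.5)(0.285)²/(0.3521)² = 3822.8 kPa
V − nb = 0.3521 − (0.285)(0.03704) = 0.34154 dm³
T = (3822.8)(0.34154)/((0.285)(8.314)) = 551.0 K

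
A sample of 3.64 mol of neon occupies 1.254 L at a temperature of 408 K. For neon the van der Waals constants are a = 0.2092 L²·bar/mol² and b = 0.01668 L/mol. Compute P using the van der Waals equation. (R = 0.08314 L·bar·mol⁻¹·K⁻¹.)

P ≈ 101.7 bar

P = nRT/(V − nb) − a n²/V²
nRT/(V − nb) = (3.64)(0.08314)(408)/(1.254 − 3.64×0.01668) = 123.47/1.1933 = 103.47 bar
a n²/V² = (0.2092)(3.64)²/(1.254)² = 1.7627 bar
P = 103.47 − 1.7627 = 101.7 bar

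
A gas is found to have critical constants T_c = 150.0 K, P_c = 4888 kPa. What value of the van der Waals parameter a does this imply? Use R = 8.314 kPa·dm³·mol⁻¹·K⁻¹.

From T_c = 8a/(27Rb) and P_c = a/(27b²): a = 27 R² T_c²/(64 P_c).
a = 27×(8.314)²×(150.0)²/(64×4888) = 41991977/312832 = 134.2 kPa·dm⁶/mol²

a ≈ 134.2 kPa·dm⁶/mol²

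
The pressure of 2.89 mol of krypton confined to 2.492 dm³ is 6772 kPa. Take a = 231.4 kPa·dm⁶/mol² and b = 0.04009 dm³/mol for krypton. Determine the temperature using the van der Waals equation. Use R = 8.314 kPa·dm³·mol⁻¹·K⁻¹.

T = (P + a n²/V²)(V − nb)/(nR)
P + a n²/V² = 6772 + (231.4)(2.89)²/(2.492)² = 7083.2 kPa
V − nb = 2.492 − (2.89)(0.04009) = 2.3761 dm³
T = (7083.2)(2.3761)/((2.89)(8.314)) = 700.5 K

T ≈ 700.5 K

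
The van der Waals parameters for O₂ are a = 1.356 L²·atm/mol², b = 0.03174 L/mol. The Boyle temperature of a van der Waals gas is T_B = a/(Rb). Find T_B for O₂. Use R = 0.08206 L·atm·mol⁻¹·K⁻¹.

For a van der Waals gas the second virial coefficient B₂ = b − a/(RT) vanishes at T_B = a/(Rb).
T_B = 1.356/(0.08206×0.03174) = 1.356/0.0026046 = 520.6 K

T_B ≈ 520.6 K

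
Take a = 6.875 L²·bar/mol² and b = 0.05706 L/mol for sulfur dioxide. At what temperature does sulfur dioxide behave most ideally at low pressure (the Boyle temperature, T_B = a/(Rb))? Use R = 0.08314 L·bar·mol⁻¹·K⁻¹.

For a van der Waals gas the second virial coefficient B₂ = b − a/(RT) vanishes at T_B = a/(Rb).
T_B = 6.875/(0.08314×0.05706) = 6.875/0.0047440 = 1449 K

T_B ≈ 1449 K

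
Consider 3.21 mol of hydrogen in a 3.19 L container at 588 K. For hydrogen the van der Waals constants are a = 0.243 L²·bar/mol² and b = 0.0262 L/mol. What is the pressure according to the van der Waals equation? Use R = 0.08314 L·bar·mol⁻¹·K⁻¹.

P ≈ 50.28 bar

P = nRT/(V − nb) − a n²/V²
nRT/(V − nb) = (3.21)(0.08314)(588)/(3.19 − 3.21×0.0262) = 156.93/3.1059 = 50.526 bar
a n²/V² = (0.243)(3.21)²/(3.19)² = 0.24606 bar
P = 50.526 − 0.24606 = 50.28 bar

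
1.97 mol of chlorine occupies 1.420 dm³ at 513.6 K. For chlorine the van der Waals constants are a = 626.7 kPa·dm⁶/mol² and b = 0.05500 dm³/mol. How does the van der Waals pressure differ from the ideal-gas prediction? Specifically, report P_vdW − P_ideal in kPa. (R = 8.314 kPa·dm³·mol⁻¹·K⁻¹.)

ΔP ≈ -716.8 kPa

Ideal: P_ideal = nRT/V = (1.97)(8.314)(513.6)/1.420 = 5923.97 kPa
vdW: P = nRT/(V − nb) − a n²/V² = 8412.04/1.31165 − 2432.16/2.01640 = 6413.33 − 1206.19 = 5207.14 kPa
ΔP = 5207.14 − 5923.97 = -716.8 kPa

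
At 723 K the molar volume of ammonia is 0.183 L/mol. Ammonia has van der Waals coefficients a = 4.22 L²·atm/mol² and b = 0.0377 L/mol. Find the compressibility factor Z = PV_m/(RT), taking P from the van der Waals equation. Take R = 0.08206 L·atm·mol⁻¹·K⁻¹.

Z ≈ 0.8708

P = RT/(V_m − b) − a/V_m² = (0.08206)(723)/(0.183 − 0.0377) − 4.22/(0.183)²
  = 59.329/0.14530 − 126.01 = 408.32 − 126.01 = 282.31 atm
Z = PV_m/(RT) = (282.31)(0.183)/((0.08206)(723)) = 51.663/59.329 = 0.8708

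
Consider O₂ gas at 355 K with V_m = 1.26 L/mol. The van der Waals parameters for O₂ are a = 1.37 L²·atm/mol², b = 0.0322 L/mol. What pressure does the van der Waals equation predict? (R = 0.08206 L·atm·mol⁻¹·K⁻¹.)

P = RT/(V_m − b) − a/V_m²
RT/(V_m − b) = (0.08206)(355)/(1.26 − 0.0322) = 29.131/1.2278 = 23.726 atm
a/V_m² = 1.37/(1.26)² = 0.86294 atm
P = 23.726 − 0.86294 = 22.86 atm

P ≈ 22.86 atm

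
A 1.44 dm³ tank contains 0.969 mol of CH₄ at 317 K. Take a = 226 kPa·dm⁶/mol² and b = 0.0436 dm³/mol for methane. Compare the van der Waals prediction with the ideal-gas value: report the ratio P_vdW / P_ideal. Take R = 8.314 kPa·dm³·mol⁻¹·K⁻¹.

P_vdW / P_ideal ≈ 0.9725

Ideal: P_ideal = nRT/V = (0.969)(8.314)(317)/1.44 = 1773.50 kPa
vdW: P = nRT/(V − nb) − a n²/V² = 2553.84/1.39775 − 212.205/2.07360 = 1827.11 − 102.337 = 1724.77 kPa
Ratio = 1724.77/1773.50 = 0.9725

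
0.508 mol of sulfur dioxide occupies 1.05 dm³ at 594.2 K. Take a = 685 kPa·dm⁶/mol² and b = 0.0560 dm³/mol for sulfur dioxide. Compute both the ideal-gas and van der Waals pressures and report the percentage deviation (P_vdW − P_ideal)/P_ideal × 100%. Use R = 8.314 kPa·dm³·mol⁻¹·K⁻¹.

Ideal: P_ideal = nRT/V = (0.508)(8.314)(594.2)/1.05 = 2390.11 kPa
vdW: P = nRT/(V − nb) − a n²/V² = 2509.61/1.02155 − 176.774/1.10250 = 2456.67 − 160.339 = 2296.33 kPa
% deviation = (2296.33 − 2390.11)/2390.11 × 100% = -3.92%

-3.92 %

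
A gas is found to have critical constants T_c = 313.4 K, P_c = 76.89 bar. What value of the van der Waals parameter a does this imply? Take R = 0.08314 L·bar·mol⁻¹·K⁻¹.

a ≈ 3.725 L²·bar/mol²

From T_c = 8a/(27Rb) and P_c = a/(27b²): a = 27 R² T_c²/(64 P_c).
a = 27×(0.08314)²×(313.4)²/(64×76.89) = 18331/4921.0 = 3.725 L²·bar/mol²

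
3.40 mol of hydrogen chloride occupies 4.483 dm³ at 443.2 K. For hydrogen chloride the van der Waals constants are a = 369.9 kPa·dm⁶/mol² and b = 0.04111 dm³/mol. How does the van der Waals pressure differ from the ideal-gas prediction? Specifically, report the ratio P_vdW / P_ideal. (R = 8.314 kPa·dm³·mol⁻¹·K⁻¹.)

P_vdW / P_ideal ≈ 0.9560

Ideal: P_ideal = nRT/V = (3.40)(8.314)(443.2)/4.483 = 2794.60 kPa
vdW: P = nRT/(V − nb) − a n²/V² = 12528.2/4.34323 − 4276.04/20.0973 = 2884.54 − 212.767 = 2671.77 kPa
Ratio = 2671.77/2794.60 = 0.9560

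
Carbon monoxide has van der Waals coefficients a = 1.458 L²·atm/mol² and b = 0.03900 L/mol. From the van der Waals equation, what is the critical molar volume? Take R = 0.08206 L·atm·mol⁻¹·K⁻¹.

V_m,c ≈ 0.1170 L/mol

For a van der Waals gas, V_m,c = 3b.
V_m,c = 3×0.03900 = 0.1170 L/mol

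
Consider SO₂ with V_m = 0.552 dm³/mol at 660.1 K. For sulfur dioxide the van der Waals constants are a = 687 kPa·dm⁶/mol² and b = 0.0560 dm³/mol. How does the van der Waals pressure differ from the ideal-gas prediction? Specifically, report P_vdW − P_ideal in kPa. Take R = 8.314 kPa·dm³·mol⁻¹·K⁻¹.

Ideal: P_ideal = RT/V_m = (8.314)(660.1)/0.552 = 9942.16 kPa
vdW: P = RT/(V_m − b) − a/V_m² = 5488.07/0.496000 − 687/0.304704 = 11064.7 − 2254.65 = 8810.1 kPa
ΔP = 8810.1 − 9942.16 = -1132 kPa

ΔP ≈ -1132 kPa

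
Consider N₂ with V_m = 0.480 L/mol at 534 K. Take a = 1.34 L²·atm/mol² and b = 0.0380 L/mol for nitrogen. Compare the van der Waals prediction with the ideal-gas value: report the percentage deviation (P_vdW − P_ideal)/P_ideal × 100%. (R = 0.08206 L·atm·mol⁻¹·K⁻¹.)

Ideal: P_ideal = RT/V_m = (0.08206)(534)/0.480 = 91.2918 atm
vdW: P = RT/(V_m − b) − a/V_m² = 43.8200/0.442000 − 1.34/0.230400 = 99.1403 − 5.81597 = 93.3243 atm
% deviation = (93.3243 − 91.2918)/91.2918 × 100% = 2.23%

2.23 %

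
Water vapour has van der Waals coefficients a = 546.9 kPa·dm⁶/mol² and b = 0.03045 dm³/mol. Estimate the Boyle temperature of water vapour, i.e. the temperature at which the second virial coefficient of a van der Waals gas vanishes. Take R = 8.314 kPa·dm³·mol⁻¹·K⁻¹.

For a van der Waals gas the second virial coefficient B₂ = b − a/(RT) vanishes at T_B = a/(Rb).
T_B = 546.9/(8.314×0.03045) = 546.9/0.25316 = 2160 K

T_B ≈ 2160 K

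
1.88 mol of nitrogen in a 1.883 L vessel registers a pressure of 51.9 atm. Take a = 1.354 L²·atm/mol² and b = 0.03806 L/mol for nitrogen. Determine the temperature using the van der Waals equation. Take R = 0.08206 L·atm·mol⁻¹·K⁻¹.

T ≈ 625.2 K

T = (P + a n²/V²)(V − nb)/(nR)
P + a n²/V² = 51.9 + (1.354)(1.88)²/(1.883)² = 53.250 atm
V − nb = 1.883 − (1.88)(0.03806) = 1.8114 L
T = (53.250)(1.8114)/((1.88)(0.08206)) = 625.2 K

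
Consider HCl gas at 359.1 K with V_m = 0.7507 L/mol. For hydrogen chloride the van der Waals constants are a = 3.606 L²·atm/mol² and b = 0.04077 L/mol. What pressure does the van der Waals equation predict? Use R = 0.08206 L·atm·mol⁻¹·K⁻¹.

P = RT/(V_m − b) − a/V_m²
RT/(V_m − b) = (0.08206)(359.1)/(0.7507 − 0.04077) = 29.468/0.70993 = 41.508 atm
a/V_m² = 3.606/(0.7507)² = 6.3987 atm
P = 41.508 − 6.3987 = 35.11 atm

P ≈ 35.11 atm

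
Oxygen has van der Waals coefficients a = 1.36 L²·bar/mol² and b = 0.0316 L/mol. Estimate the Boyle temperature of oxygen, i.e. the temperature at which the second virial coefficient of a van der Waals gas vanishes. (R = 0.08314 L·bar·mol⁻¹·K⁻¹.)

For a van der Waals gas the second virial coefficient B₂ = b − a/(RT) vanishes at T_B = a/(Rb).
T_B = 1.36/(0.08314×0.0316) = 1.36/0.0026272 = 517.7 K

T_B ≈ 517.7 K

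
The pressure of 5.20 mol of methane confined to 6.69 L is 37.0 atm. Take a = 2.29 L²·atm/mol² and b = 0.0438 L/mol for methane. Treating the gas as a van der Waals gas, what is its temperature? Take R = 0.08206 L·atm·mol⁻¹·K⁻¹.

T = (P + a n²/V²)(V − nb)/(nR)
P + a n²/V² = 37.0 + (2.29)(5.20)²/(6.69)² = 38.384 atm
V − nb = 6.69 − (5.20)(0.0438) = 6.4622 L
T = (38.384)(6.4622)/((5.20)(0.08206)) = 581.3 K

T ≈ 581.3 K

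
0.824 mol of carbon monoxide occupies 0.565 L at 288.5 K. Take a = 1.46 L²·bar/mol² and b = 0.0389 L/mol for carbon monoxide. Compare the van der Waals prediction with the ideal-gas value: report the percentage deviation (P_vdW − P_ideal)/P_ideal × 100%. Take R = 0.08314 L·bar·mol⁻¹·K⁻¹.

-2.86 %

Ideal: P_ideal = nRT/V = (0.824)(0.08314)(288.5)/0.565 = 34.9812 bar
vdW: P = nRT/(V − nb) − a n²/V² = 19.7644/0.532946 − 0.991305/0.319225 = 37.0852 − 3.10535 = 33.9799 bar
% deviation = (33.9799 − 34.9812)/34.9812 × 100% = -2.86%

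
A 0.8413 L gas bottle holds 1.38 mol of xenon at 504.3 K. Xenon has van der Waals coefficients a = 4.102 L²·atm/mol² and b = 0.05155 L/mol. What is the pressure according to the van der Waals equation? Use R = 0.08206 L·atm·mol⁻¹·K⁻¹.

P = nRT/(V − nb) − a n²/V²
nRT/(V − nb) = (1.38)(0.08206)(504.3)/(0.8413 − 1.38×0.05155) = 57.108/0.77016 = 74.151 atm
a n²/V² = (4.102)(1.38)²/(0.8413)² = 11.037 atm
P = 74.151 − 11.037 = 63.11 atm

P ≈ 63.11 atm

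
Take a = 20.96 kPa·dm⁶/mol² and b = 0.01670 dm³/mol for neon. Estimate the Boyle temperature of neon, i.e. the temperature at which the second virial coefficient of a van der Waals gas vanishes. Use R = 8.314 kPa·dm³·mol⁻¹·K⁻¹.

T_B ≈ 151.0 K

For a van der Waals gas the second virial coefficient B₂ = b − a/(RT) vanishes at T_B = a/(Rb).
T_B = 20.96/(8.314×0.01670) = 20.96/0.13884 = 151.0 K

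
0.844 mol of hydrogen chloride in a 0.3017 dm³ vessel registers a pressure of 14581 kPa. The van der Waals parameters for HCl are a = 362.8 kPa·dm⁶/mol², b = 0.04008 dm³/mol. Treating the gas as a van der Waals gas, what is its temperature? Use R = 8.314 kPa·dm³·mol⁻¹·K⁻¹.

T = (P + a n²/V²)(V − nb)/(nR)
P + a n²/V² = 14581 + (362.8)(0.844)²/(0.3017)² = 17420 kPa
V − nb = 0.3017 − (0.844)(0.04008) = 0.26787 dm³
T = (17420)(0.26787)/((0.844)(8.314)) = 665.0 K

T ≈ 665.0 K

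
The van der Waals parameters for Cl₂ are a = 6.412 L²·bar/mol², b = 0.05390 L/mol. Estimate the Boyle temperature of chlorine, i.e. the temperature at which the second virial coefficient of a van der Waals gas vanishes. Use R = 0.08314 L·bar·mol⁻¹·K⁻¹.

For a van der Waals gas the second virial coefficient B₂ = b − a/(RT) vanishes at T_B = a/(Rb).
T_B = 6.412/(0.08314×0.05390) = 6.412/0.0044812 = 1431 K

T_B ≈ 1431 K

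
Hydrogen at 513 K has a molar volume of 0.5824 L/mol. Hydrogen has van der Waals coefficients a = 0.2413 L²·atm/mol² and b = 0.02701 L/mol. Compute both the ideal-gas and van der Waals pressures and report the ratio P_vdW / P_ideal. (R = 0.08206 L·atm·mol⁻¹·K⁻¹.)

P_vdW / P_ideal ≈ 1.039

Ideal: P_ideal = RT/V_m = (0.08206)(513)/0.5824 = 72.2816 atm
vdW: P = RT/(V_m − b) − a/V_m² = 42.0968/0.555390 − 0.2413/0.339190 = 75.7968 − 0.711401 = 75.0854 atm
Ratio = 75.0854/72.2816 = 1.039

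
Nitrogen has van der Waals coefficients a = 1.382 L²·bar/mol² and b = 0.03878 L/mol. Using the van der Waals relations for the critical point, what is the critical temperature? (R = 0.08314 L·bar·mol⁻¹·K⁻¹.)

For a van der Waals gas, T_c = 8a/(27Rb).
T_c = 8×1.382/(27×0.08314×0.03878) = 11.056/0.087053 = 127.0 K

T_c ≈ 127.0 K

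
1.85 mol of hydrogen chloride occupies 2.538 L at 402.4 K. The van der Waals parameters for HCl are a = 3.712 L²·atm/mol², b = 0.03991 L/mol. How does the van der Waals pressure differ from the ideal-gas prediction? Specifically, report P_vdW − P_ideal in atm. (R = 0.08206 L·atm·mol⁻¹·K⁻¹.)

ΔP ≈ -1.251 atm

Ideal: P_ideal = nRT/V = (1.85)(0.08206)(402.4)/2.538 = 24.0696 atm
vdW: P = nRT/(V − nb) − a n²/V² = 61.0887/2.46417 − 12.7043/6.44144 = 24.7908 − 1.97228 = 22.8185 atm
ΔP = 22.8185 − 24.0696 = -1.251 atm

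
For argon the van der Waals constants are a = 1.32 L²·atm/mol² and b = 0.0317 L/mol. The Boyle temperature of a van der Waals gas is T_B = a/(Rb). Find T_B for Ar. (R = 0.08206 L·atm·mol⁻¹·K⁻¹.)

For a van der Waals gas the second virial coefficient B₂ = b − a/(RT) vanishes at T_B = a/(Rb).
T_B = 1.32/(0.08206×0.0317) = 1.32/0.0026013 = 507.4 K

T_B ≈ 507.4 K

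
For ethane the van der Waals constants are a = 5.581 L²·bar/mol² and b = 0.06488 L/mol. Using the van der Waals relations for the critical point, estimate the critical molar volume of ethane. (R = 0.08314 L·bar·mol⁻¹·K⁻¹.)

For a van der Waals gas, V_m,c = 3b.
V_m,c = 3×0.06488 = 0.1946 L/mol

V_m,c ≈ 0.1946 L/mol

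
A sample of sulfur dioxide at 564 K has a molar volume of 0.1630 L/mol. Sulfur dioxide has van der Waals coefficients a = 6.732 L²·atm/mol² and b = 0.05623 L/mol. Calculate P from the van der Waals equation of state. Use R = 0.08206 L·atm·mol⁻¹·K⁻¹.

P = RT/(V_m − b) − a/V_m²
RT/(V_m − b) = (0.08206)(564)/(0.1630 − 0.05623) = 46.282/0.10677 = 433.47 atm
a/V_m² = 6.732/(0.1630)² = 253.38 atm
P = 433.47 − 253.38 = 180.1 atm

P ≈ 180.1 atm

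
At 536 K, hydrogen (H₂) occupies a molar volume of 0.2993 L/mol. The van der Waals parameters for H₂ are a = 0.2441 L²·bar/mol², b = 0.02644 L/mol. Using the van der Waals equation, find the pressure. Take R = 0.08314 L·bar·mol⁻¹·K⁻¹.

P ≈ 160.6 bar

P = RT/(V_m − b) − a/V_m²
RT/(V_m − b) = (0.08314)(536)/(0.2993 − 0.02644) = 44.563/0.27286 = 163.32 bar
a/V_m² = 0.2441/(0.2993)² = 2.7249 bar
P = 163.32 − 2.7249 = 160.6 bar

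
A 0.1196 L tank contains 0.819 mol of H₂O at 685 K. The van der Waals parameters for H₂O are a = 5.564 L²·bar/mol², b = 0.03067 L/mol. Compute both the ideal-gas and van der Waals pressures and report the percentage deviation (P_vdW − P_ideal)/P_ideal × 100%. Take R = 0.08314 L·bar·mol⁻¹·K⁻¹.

Ideal: P_ideal = nRT/V = (0.819)(0.08314)(685)/0.1196 = 389.990 bar
vdW: P = nRT/(V − nb) − a n²/V² = 46.6428/0.0944813 − 3.73211/0.0143042 = 493.672 − 260.910 = 232.762 bar
% deviation = (232.762 − 389.990)/389.990 × 100% = -40.32%

-40.32 %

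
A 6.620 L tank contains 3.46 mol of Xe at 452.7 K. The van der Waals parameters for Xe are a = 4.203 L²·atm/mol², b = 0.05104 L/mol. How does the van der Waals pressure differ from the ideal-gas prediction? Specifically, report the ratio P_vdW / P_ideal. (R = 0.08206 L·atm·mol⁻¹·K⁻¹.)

P_vdW / P_ideal ≈ 0.9683

Ideal: P_ideal = nRT/V = (3.46)(0.08206)(452.7)/6.620 = 19.4160 atm
vdW: P = nRT/(V − nb) − a n²/V² = 128.534/6.44340 − 50.3166/43.8244 = 19.9482 − 1.14814 = 18.8001 atm
Ratio = 18.8001/19.4160 = 0.9683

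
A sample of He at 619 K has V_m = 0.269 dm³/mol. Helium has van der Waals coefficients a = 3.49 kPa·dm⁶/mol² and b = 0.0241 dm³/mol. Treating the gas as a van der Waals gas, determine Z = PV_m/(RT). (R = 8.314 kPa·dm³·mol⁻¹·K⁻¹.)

Z ≈ 1.096

P = RT/(V_m − b) − a/V_m² = (8.314)(619)/(0.269 − 0.0241) − 3.49/(0.269)²
  = 5146.4/0.24490 − 48.230 = 21014 − 48.230 = 20966 kPa
Z = PV_m/(RT) = (20966)(0.269)/((8.314)(619)) = 5639.9/5146.4 = 1.096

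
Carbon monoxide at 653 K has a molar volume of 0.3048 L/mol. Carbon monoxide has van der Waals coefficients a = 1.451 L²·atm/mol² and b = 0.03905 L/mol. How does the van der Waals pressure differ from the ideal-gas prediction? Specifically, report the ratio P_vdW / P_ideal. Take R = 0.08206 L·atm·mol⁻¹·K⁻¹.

P_vdW / P_ideal ≈ 1.058

Ideal: P_ideal = RT/V_m = (0.08206)(653)/0.3048 = 175.804 atm
vdW: P = RT/(V_m − b) − a/V_m² = 53.5852/0.265750 − 1.451/0.0929030 = 201.638 − 15.6184 = 186.020 atm
Ratio = 186.020/175.804 = 1.058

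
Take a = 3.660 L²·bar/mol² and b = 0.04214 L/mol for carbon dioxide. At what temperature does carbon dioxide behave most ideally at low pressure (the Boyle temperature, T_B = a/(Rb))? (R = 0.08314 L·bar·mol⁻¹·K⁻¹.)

For a van der Waals gas the second virial coefficient B₂ = b − a/(RT) vanishes at T_B = a/(Rb).
T_B = 3.660/(0.08314×0.04214) = 3.660/0.0035035 = 1045 K

T_B ≈ 1045 K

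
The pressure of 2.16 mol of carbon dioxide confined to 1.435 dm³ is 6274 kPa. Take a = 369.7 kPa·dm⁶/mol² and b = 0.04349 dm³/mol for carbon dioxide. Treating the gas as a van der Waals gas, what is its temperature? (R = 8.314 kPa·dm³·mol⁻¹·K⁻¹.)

T ≈ 531.1 K

T = (P + a n²/V²)(V − nb)/(nR)
P + a n²/V² = 6274 + (369.7)(2.16)²/(1.435)² = 7111.6 kPa
V − nb = 1.435 − (2.16)(0.04349) = 1.3411 dm³
T = (7111.6)(1.3411)/((2.16)(8.314)) = 531.1 K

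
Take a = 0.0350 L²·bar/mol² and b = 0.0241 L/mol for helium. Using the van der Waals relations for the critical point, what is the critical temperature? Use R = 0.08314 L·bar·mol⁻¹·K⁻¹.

T_c ≈ 5.176 K

For a van der Waals gas, T_c = 8a/(27Rb).
T_c = 8×0.0350/(27×0.08314×0.0241) = 0.28000/0.054099 = 5.176 K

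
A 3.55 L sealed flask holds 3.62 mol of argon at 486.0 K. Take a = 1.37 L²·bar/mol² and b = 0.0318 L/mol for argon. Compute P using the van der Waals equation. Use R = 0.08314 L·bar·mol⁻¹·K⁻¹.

P ≈ 41.16 bar

P = nRT/(V − nb) − a n²/V²
nRT/(V − nb) = (3.62)(0.08314)(486.0)/(3.55 − 3.62×0.0318) = 146.27/3.4349 = 42.583 bar
a n²/V² = (1.37)(3.62)²/(3.55)² = 1.4246 bar
P = 42.583 − 1.4246 = 41.16 bar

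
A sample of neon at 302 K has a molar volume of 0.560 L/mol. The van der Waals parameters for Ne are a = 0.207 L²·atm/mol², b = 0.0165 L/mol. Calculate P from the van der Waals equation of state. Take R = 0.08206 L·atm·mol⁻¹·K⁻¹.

P = RT/(V_m − b) − a/V_m²
RT/(V_m − b) = (0.08206)(302)/(0.560 − 0.0165) = 24.782/0.54350 = 45.597 atm
a/V_m² = 0.207/(0.560)² = 0.66008 atm
P = 45.597 − 0.66008 = 44.94 atm

P ≈ 44.94 atm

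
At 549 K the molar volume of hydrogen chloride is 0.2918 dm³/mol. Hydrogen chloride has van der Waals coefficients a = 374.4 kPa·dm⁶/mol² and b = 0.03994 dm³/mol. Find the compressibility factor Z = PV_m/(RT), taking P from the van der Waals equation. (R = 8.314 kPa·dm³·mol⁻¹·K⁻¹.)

Z ≈ 0.8775

P = RT/(V_m − b) − a/V_m² = (8.314)(549)/(0.2918 − 0.03994) − 374.4/(0.2918)²
  = 4564.4/0.25186 − 4397.1 = 18123 − 4397.1 = 13726 kPa
Z = PV_m/(RT) = (13726)(0.2918)/((8.314)(549)) = 4005.2/4564.4 = 0.8775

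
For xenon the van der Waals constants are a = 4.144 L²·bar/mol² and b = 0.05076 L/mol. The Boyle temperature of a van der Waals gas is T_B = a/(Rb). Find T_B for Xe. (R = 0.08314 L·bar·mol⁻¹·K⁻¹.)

T_B ≈ 981.9 K

For a van der Waals gas the second virial coefficient B₂ = b − a/(RT) vanishes at T_B = a/(Rb).
T_B = 4.144/(0.08314×0.05076) = 4.144/0.0042202 = 981.9 K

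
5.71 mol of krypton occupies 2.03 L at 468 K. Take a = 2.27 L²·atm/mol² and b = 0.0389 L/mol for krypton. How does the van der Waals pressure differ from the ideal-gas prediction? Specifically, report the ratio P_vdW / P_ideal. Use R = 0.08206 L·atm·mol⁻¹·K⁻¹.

Ideal: P_ideal = nRT/V = (5.71)(0.08206)(468)/2.03 = 108.023 atm
vdW: P = nRT/(V − nb) − a n²/V² = 219.287/1.80788 − 74.0113/4.12090 = 121.295 − 17.9600 = 103.335 atm
Ratio = 103.335/108.023 = 0.9566

P_vdW / P_ideal ≈ 0.9566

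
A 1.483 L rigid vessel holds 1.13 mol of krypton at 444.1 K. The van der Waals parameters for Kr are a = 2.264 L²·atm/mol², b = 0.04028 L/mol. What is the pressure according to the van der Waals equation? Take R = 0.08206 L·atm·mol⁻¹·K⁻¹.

P = nRT/(V − nb) − a n²/V²
nRT/(V − nb) = (1.13)(0.08206)(444.1)/(1.483 − 1.13×0.04028) = 41.180/1.4375 = 28.647 atm
a n²/V² = (2.264)(1.13)²/(1.483)² = 1.3145 atm
P = 28.647 − 1.3145 = 27.33 atm

P ≈ 27.33 atm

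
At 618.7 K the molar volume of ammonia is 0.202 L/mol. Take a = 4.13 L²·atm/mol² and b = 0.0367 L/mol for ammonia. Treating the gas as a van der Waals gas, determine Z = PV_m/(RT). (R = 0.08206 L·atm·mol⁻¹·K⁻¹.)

P = RT/(V_m − b) − a/V_m² = (0.08206)(618.7)/(0.202 − 0.0367) − 4.13/(0.202)²
  = 50.771/0.16530 − 101.22 = 307.14 − 101.22 = 205.92 atm
Z = PV_m/(RT) = (205.92)(0.202)/((0.08206)(618.7)) = 41.596/50.771 = 0.8193

Z ≈ 0.8193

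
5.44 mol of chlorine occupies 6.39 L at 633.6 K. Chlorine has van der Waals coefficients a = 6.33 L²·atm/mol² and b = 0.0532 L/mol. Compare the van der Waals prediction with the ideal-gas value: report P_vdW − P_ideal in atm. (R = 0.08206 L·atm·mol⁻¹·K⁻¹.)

Ideal: P_ideal = nRT/V = (5.44)(0.08206)(633.6)/6.39 = 44.2634 atm
vdW: P = nRT/(V − nb) − a n²/V² = 282.843/6.10059 − 187.327/40.8321 = 46.3632 − 4.58774 = 41.7755 atm
ΔP = 41.7755 − 44.2634 = -2.488 atm

ΔP ≈ -2.488 atm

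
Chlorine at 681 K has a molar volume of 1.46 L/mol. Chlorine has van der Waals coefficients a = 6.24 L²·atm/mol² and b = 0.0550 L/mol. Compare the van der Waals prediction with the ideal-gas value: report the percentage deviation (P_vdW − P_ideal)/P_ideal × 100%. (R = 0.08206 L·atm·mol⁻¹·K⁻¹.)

-3.73 %

Ideal: P_ideal = RT/V_m = (0.08206)(681)/1.46 = 38.2759 atm
vdW: P = RT/(V_m − b) − a/V_m² = 55.8829/1.40500 − 6.24/2.13160 = 39.7743 − 2.92738 = 36.8469 atm
% deviation = (36.8469 − 38.2759)/38.2759 × 100% = -3.73%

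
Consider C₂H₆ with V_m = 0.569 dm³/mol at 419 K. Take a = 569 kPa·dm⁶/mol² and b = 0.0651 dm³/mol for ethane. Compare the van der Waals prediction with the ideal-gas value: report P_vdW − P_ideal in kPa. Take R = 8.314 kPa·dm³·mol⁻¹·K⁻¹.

Ideal: P_ideal = RT/V_m = (8.314)(419)/0.569 = 6122.26 kPa
vdW: P = RT/(V_m − b) − a/V_m² = 3483.57/0.503900 − 569/0.323761 = 6913.22 − 1757.47 = 5155.75 kPa
ΔP = 5155.75 − 6122.26 = -966.5 kPa

ΔP ≈ -966.5 kPa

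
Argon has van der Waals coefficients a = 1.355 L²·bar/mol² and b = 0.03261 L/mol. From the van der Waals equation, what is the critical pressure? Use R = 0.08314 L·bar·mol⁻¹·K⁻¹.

For a van der Waals gas, P_c = a/(27b²).
P_c = 1.355/(27×(0.03261)²) = 1.355/0.028712 = 47.19 bar

P_c ≈ 47.19 bar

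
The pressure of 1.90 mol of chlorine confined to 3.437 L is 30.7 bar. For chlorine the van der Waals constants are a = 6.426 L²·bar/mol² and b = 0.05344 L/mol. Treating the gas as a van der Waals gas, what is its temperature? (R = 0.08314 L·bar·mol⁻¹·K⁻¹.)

T = (P + a n²/V²)(V − nb)/(nR)
P + a n²/V² = 30.7 + (6.426)(1.90)²/(3.437)² = 32.664 bar
V − nb = 3.437 − (1.90)(0.05344) = 3.3355 L
T = (32.664)(3.3355)/((1.90)(0.08314)) = 689.7 K

T ≈ 689.7 K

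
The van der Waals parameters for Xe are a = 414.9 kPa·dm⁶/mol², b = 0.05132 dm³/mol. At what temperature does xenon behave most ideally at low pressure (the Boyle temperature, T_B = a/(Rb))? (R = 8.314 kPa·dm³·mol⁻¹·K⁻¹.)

T_B ≈ 972.4 K

For a van der Waals gas the second virial coefficient B₂ = b − a/(RT) vanishes at T_B = a/(Rb).
T_B = 414.9/(8.314×0.05132) = 414.9/0.42667 = 972.4 K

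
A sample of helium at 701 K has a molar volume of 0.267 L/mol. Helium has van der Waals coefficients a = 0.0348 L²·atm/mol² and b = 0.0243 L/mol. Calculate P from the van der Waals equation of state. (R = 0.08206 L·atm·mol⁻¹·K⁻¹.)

P = RT/(V_m − b) − a/V_m²
RT/(V_m − b) = (0.08206)(701)/(0.267 − 0.0243) = 57.524/0.24270 = 237.02 atm
a/V_m² = 0.0348/(0.267)² = 0.48815 atm
P = 237.02 − 0.48815 = 236.5 atm

P ≈ 236.5 atm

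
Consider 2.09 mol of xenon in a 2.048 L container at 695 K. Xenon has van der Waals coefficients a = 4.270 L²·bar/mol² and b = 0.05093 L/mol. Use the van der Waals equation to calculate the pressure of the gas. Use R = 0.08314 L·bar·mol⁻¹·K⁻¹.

P = nRT/(V − nb) − a n²/V²
nRT/(V − nb) = (2.09)(0.08314)(695)/(2.048 − 2.09×0.05093) = 120.77/1.9416 = 62.201 bar
a n²/V² = (4.270)(2.09)²/(2.048)² = 4.4469 bar
P = 62.201 − 4.4469 = 57.75 bar

P ≈ 57.75 bar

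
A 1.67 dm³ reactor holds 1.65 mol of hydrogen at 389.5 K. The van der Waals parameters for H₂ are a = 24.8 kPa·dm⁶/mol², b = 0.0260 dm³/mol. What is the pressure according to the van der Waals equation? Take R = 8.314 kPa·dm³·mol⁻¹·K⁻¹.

P = nRT/(V − nb) − a n²/V²
nRT/(V − nb) = (1.65)(8.314)(389.5)/(1.67 − 1.65×0.0260) = 5343.2/1.6271 = 3283.9 kPa
a n²/V² = (24.8)(1.65)²/(1.67)² = 24.210 kPa
P = 3283.9 − 24.210 = 3260 kPa

P ≈ 3260 kPa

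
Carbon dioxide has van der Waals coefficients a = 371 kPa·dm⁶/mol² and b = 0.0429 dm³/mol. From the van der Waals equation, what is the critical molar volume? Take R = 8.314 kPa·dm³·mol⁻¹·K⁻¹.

V_m,c ≈ 0.1287 dm³/mol

For a van der Waals gas, V_m,c = 3b.
V_m,c = 3×0.0429 = 0.1287 dm³/mol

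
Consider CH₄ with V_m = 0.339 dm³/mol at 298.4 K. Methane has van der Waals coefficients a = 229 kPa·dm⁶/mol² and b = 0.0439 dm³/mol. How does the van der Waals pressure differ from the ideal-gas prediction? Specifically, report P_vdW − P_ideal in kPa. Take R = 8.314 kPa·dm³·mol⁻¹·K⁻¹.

ΔP ≈ -904.0 kPa

Ideal: P_ideal = RT/V_m = (8.314)(298.4)/0.339 = 7318.28 kPa
vdW: P = RT/(V_m − b) − a/V_m² = 2480.90/0.295100 − 229/0.114921 = 8406.98 − 1992.67 = 6414.31 kPa
ΔP = 6414.31 − 7318.28 = -904.0 kPa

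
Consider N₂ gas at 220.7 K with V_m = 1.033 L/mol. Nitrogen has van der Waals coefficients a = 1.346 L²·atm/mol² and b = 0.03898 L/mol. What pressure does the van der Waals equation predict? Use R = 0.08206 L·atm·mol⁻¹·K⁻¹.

P = RT/(V_m − b) − a/V_m²
RT/(V_m − b) = (0.08206)(220.7)/(1.033 − 0.03898) = 18.111/0.99402 = 18.220 atm
a/V_m² = 1.346/(1.033)² = 1.2614 atm
P = 18.220 − 1.2614 = 16.96 atm

P ≈ 16.96 atm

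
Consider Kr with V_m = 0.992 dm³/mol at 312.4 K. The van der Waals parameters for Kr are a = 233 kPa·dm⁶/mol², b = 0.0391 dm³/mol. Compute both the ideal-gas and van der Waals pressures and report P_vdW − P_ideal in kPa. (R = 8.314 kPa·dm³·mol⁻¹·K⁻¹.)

Ideal: P_ideal = RT/V_m = (8.314)(312.4)/0.992 = 2618.24 kPa
vdW: P = RT/(V_m − b) − a/V_m² = 2597.29/0.952900 − 233/0.984064 = 2725.67 − 236.773 = 2488.90 kPa
ΔP = 2488.90 − 2618.24 = -129.3 kPa

ΔP ≈ -129.3 kPa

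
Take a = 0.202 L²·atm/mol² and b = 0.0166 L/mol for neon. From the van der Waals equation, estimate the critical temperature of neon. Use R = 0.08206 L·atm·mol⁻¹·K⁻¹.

For a van der Waals gas, T_c = 8a/(27Rb).
T_c = 8×0.202/(27×0.08206×0.0166) = 1.6160/0.036779 = 43.94 K

T_c ≈ 43.94 K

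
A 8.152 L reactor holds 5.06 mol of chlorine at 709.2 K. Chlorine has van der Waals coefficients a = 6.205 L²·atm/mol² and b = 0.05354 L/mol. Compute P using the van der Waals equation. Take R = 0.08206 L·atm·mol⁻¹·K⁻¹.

P ≈ 34.97 atm

P = nRT/(V − nb) − a n²/V²
nRT/(V − nb) = (5.06)(0.08206)(709.2)/(8.152 − 5.06×0.05354) = 294.48/7.8811 = 37.365 atm
a n²/V² = (6.205)(5.06)²/(8.152)² = 2.3906 atm
P = 37.365 − 2.3906 = 34.97 atm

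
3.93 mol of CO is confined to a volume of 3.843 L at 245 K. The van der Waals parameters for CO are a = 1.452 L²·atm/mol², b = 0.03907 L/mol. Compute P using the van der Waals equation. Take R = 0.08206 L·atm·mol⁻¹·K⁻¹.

P ≈ 19.90 atm

P = nRT/(V − nb) − a n²/V²
nRT/(V − nb) = (3.93)(0.08206)(245)/(3.843 − 3.93×0.03907) = 79.011/3.6895 = 21.415 atm
a n²/V² = (1.452)(3.93)²/(3.843)² = 1.5185 atm
P = 21.415 − 1.5185 = 19.90 atm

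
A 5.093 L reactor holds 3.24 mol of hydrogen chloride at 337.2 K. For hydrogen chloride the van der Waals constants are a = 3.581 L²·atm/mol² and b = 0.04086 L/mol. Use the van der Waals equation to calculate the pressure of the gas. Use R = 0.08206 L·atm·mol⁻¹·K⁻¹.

P = nRT/(V − nb) − a n²/V²
nRT/(V − nb) = (3.24)(0.08206)(337.2)/(5.093 − 3.24×0.04086) = 89.653/4.9606 = 18.073 atm
a n²/V² = (3.581)(3.24)²/(5.093)² = 1.4493 atm
P = 18.073 − 1.4493 = 16.62 atm

P ≈ 16.62 atm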